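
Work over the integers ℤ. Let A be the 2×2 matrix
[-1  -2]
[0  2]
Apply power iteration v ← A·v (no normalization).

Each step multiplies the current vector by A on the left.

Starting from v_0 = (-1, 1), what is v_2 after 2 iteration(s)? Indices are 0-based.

v_0 = (-1, 1).
v_1 = A·v_0 = (-1, 2).
v_2 = A·v_1 = (-3, 4).

v_2 = (-3, 4)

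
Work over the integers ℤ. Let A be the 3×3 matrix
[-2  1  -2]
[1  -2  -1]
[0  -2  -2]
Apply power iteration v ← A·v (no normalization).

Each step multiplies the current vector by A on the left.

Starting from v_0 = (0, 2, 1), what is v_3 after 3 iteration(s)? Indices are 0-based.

v_3 = (-42, -47, -76)

v_0 = (0, 2, 1).
v_1 = A·v_0 = (0, -5, -6).
v_2 = A·v_1 = (7, 16, 22).
v_3 = A·v_2 = (-42, -47, -76).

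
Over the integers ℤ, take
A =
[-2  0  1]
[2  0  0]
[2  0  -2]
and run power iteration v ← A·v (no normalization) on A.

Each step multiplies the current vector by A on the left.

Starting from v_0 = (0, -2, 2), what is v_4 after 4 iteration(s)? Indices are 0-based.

v_4 = (-96, 56, 136)

v_0 = (0, -2, 2).
v_1 = A·v_0 = (2, 0, -4).
v_2 = A·v_1 = (-8, 4, 12).
v_3 = A·v_2 = (28, -16, -40).
v_4 = A·v_3 = (-96, 56, 136).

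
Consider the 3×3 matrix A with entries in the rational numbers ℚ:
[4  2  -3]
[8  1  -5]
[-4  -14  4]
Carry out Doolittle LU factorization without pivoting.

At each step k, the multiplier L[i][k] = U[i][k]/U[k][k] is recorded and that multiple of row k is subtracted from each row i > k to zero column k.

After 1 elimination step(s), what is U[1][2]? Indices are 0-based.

U[1][2] = 1

[col 0] pivot 4
  R1 -= 2*R0 → (0, -3, 1)  (L[1][0] := 2)
  R2 -= -1*R0 → (0, -12, 1)  (L[2][0] := -1)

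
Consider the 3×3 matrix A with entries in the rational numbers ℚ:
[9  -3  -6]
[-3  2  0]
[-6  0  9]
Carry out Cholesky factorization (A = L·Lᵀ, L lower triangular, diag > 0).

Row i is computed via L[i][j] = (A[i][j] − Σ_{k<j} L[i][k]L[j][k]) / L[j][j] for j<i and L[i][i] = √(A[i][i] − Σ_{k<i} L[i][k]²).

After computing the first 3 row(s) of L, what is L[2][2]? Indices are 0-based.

Step 1: L[0][0] = √(9) = 3.
  L[1][0] = (-3) / L[0][0] = -1.
Step 2: L[1][1] = √(1) = 1.
  L[2][0] = (-6) / L[0][0] = -2.
  L[2][1] = (-2) / L[1][1] = -2.
Step 3: L[2][2] = √(1) = 1.

L[2][2] = 1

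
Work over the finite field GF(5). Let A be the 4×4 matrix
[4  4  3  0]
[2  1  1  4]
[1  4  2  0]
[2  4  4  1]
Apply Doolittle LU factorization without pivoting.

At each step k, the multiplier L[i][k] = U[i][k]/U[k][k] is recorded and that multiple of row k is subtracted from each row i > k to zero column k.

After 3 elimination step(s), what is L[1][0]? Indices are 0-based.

L[1][0] = 3

k=0: U[0][0]=4
  eliminate (1,0): mult=3, new row 1: (0, 4, 2, 4); set L[1][0]=3
  eliminate (2,0): mult=4, new row 2: (0, 3, 0, 0); set L[2][0]=4
  eliminate (3,0): mult=3, new row 3: (0, 2, 0, 1); set L[3][0]=3
k=1: U[1][1]=4
  eliminate (2,1): mult=2, new row 2: (0, 0, 1, 2); set L[2][1]=2
  eliminate (3,1): mult=3, new row 3: (0, 0, 4, 4); set L[3][1]=3
k=2: U[2][2]=1
  eliminate (3,2): mult=4, new row 3: (0, 0, 0, 1); set L[3][2]=4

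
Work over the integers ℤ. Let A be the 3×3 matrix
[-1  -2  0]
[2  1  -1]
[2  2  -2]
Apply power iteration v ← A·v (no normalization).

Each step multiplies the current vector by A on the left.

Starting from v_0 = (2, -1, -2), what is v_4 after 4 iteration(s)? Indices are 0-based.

v_0 = (2, -1, -2).
v_1 = A·v_0 = (0, 5, 6).
v_2 = A·v_1 = (-10, -1, -2).
v_3 = A·v_2 = (12, -19, -18).
v_4 = A·v_3 = (26, 23, 22).

v_4 = (26, 23, 22)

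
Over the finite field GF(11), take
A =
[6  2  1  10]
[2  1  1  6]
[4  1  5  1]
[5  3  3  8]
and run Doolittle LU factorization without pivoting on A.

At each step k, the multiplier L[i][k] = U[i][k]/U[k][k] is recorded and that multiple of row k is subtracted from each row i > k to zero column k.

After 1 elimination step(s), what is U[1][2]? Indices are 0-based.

U[1][2] = 8

k=0: U[0][0]=6
  eliminate (1,0): mult=4, new row 1: (0, 4, 8, 10); set L[1][0]=4
  eliminate (2,0): mult=8, new row 2: (0, 7, 8, 9); set L[2][0]=8
  eliminate (3,0): mult=10, new row 3: (0, 5, 4, 7); set L[3][0]=10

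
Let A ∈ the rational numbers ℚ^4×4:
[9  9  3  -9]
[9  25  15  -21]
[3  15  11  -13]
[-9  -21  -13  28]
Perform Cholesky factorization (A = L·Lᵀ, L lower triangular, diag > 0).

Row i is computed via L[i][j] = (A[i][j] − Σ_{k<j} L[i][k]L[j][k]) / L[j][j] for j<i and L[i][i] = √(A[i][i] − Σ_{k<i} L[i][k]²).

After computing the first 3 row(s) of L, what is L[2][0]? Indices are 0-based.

L[2][0] = 1

Step 1: L[0][0] = √(9) = 3.
  L[1][0] = (9) / L[0][0] = 3.
Step 2: L[1][1] = √(16) = 4.
  L[2][0] = (3) / L[0][0] = 1.
  L[2][1] = (12) / L[1][1] = 3.
Step 3: L[2][2] = √(1) = 1.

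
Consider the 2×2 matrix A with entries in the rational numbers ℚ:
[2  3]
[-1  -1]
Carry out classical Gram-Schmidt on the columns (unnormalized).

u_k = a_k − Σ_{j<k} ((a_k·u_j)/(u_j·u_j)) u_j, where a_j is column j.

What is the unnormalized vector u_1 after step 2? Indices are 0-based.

u_1 = (1/5, 2/5)

Step 1: u_0 = a_0 = (2, -1).
Step 2: u_1 = a_1 − (7/5)·u_0 = (1/5, 2/5).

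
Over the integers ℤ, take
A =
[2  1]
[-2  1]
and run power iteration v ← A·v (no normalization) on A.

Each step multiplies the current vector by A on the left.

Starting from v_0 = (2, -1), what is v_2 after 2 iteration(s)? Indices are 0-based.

v_2 = (1, -11)

v_0 = (2, -1).
v_1 = A·v_0 = (3, -5).
v_2 = A·v_1 = (1, -11).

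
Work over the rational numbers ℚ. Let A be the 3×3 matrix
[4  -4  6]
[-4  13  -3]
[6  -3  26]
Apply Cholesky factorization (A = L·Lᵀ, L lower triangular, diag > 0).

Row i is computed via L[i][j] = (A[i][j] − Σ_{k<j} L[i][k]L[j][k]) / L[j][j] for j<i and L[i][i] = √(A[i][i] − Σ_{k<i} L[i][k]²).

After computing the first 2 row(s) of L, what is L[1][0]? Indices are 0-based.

L[1][0] = -2

Step 1: L[0][0] = √(4) = 2.
  L[1][0] = (-4) / L[0][0] = -2.
Step 2: L[1][1] = √(9) = 3.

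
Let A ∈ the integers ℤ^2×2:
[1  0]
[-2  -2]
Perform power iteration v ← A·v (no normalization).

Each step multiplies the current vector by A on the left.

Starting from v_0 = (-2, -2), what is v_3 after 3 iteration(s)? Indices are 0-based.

v_0 = (-2, -2).
v_1 = A·v_0 = (-2, 8).
v_2 = A·v_1 = (-2, -12).
v_3 = A·v_2 = (-2, 28).

v_3 = (-2, 28)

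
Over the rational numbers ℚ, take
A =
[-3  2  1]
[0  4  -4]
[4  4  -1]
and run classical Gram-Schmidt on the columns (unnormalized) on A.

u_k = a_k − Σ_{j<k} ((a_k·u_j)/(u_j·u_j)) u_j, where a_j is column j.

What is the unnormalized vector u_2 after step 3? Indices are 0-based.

u_2 = (42/25, -21/10, 63/50)

Step 1: u_0 = a_0 = (-3, 0, 4).
Step 2: u_1 = a_1 − (2/5)·u_0 = (16/5, 4, 12/5).
Step 3: u_2 = a_2 − (-7/25)·u_0 − (-19/40)·u_1 = (42/25, -21/10, 63/50).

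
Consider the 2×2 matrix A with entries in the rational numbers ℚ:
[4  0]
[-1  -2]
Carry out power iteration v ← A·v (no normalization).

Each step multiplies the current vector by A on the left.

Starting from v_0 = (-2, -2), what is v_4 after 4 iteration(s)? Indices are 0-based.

v_0 = (-2, -2).
v_1 = A·v_0 = (-8, 6).
v_2 = A·v_1 = (-32, -4).
v_3 = A·v_2 = (-128, 40).
v_4 = A·v_3 = (-512, 48).

v_4 = (-512, 48)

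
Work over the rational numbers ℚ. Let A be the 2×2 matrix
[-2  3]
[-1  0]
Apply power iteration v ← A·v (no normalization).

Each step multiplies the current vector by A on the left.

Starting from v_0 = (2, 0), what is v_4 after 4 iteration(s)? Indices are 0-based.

v_0 = (2, 0).
v_1 = A·v_0 = (-4, -2).
v_2 = A·v_1 = (2, 4).
v_3 = A·v_2 = (8, -2).
v_4 = A·v_3 = (-22, -8).

v_4 = (-22, -8)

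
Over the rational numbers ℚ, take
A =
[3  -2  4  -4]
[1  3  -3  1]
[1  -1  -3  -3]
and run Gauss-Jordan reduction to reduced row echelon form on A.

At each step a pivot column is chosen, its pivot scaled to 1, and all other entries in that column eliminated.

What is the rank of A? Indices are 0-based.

pivot(0,0)=3: scale R0 → (1, -2/3, 4/3, -4/3)
  clear (1,0): R1 −= (1)R0 → (0, 11/3, -13/3, 7/3)
  clear (2,0): R2 −= (1)R0 → (0, -1/3, -13/3, -5/3)
pivot(1,1)=11/3: scale R1 → (0, 1, -13/11, 7/11)
  clear (0,1): R0 −= (-2/3)R1 → (1, 0, 6/11, -10/11)
  clear (2,1): R2 −= (-1/3)R1 → (0, 0, -52/11, -16/11)
pivot(2,2)=-52/11: scale R2 → (0, 0, 1, 4/13)
  clear (0,2): R0 −= (6/11)R2 → (1, 0, 0, -14/13)
  clear (1,2): R1 −= (-13/11)R2 → (0, 1, 0, 1)

rank = 3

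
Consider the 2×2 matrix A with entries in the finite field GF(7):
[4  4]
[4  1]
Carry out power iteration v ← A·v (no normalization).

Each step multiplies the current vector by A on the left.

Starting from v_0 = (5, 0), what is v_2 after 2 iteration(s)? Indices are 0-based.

v_0 = (5, 0).
v_1 = A·v_0 = (6, 6).
v_2 = A·v_1 = (6, 2).

v_2 = (6, 2)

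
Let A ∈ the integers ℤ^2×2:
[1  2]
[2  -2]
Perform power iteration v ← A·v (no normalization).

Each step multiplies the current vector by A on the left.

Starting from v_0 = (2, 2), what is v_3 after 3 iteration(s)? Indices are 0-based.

v_0 = (2, 2).
v_1 = A·v_0 = (6, 0).
v_2 = A·v_1 = (6, 12).
v_3 = A·v_2 = (30, -12).

v_3 = (30, -12)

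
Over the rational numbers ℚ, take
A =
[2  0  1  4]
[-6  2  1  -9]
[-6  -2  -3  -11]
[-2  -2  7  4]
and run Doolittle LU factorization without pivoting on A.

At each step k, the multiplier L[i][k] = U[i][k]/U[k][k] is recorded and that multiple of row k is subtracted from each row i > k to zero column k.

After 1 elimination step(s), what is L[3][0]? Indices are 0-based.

Step 1: pivot at (0,0) is 2.
  row1 ← row1 − (-3)·row0  ⇒  L[1][0]=-3, U row1=(0, 2, 4, 3)
  row2 ← row2 − (-3)·row0  ⇒  L[2][0]=-3, U row2=(0, -2, 0, 1)
  row3 ← row3 − (-1)·row0  ⇒  L[3][0]=-1, U row3=(0, -2, 8, 8)

L[3][0] = -1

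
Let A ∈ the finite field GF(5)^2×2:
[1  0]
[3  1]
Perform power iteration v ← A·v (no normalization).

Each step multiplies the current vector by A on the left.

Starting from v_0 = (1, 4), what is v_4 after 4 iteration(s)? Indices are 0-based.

v_0 = (1, 4).
v_1 = A·v_0 = (1, 2).
v_2 = A·v_1 = (1, 0).
v_3 = A·v_2 = (1, 3).
v_4 = A·v_3 = (1, 1).

v_4 = (1, 1)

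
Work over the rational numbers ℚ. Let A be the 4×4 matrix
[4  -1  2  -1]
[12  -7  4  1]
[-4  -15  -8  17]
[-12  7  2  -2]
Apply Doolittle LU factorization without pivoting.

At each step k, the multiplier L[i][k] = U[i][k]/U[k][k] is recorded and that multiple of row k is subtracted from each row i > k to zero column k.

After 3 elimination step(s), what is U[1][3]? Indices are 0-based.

[col 0] pivot 4
  R1 -= 3*R0 → (0, -4, -2, 4)  (L[1][0] := 3)
  R2 -= -1*R0 → (0, -16, -6, 16)  (L[2][0] := -1)
  R3 -= -3*R0 → (0, 4, 8, -5)  (L[3][0] := -3)
[col 1] pivot -4
  R2 -= 4*R1 → (0, 0, 2, 0)  (L[2][1] := 4)
  R3 -= -1*R1 → (0, 0, 6, -1)  (L[3][1] := -1)
[col 2] pivot 2
  R3 -= 3*R2 → (0, 0, 0, -1)  (L[3][2] := 3)

U[1][3] = 4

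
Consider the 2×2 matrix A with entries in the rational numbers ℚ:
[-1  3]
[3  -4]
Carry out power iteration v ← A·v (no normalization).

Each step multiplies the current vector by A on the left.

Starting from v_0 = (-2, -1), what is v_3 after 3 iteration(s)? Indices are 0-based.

v_0 = (-2, -1).
v_1 = A·v_0 = (-1, -2).
v_2 = A·v_1 = (-5, 5).
v_3 = A·v_2 = (20, -35).

v_3 = (20, -35)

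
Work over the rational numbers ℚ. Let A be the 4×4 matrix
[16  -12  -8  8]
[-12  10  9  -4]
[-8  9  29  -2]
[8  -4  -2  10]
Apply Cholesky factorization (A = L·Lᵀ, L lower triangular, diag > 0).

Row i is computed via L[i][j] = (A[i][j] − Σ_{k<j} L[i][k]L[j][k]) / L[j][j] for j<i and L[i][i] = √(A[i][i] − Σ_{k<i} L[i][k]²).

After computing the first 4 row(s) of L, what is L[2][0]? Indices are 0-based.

Step 1: L[0][0] = √(16) = 4.
  L[1][0] = (-12) / L[0][0] = -3.
Step 2: L[1][1] = √(1) = 1.
  L[2][0] = (-8) / L[0][0] = -2.
  L[2][1] = (3) / L[1][1] = 3.
Step 3: L[2][2] = √(16) = 4.
  L[3][0] = (8) / L[0][0] = 2.
  L[3][1] = (2) / L[1][1] = 2.
  L[3][2] = (-4) / L[2][2] = -1.
Step 4: L[3][3] = √(1) = 1.

L[2][0] = -2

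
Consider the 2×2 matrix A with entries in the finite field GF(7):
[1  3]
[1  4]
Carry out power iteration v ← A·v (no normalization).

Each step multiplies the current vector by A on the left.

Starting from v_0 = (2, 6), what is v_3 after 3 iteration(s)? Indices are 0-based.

v_3 = (1, 6)

v_0 = (2, 6).
v_1 = A·v_0 = (6, 5).
v_2 = A·v_1 = (0, 5).
v_3 = A·v_2 = (1, 6).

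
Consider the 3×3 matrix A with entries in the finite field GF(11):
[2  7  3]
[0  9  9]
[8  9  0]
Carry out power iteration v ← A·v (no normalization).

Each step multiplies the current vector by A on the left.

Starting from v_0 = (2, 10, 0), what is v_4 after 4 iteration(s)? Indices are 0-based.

v_4 = (0, 6, 8)

v_0 = (2, 10, 0).
v_1 = A·v_0 = (8, 2, 7).
v_2 = A·v_1 = (7, 4, 5).
v_3 = A·v_2 = (2, 4, 4).
v_4 = A·v_3 = (0, 6, 8).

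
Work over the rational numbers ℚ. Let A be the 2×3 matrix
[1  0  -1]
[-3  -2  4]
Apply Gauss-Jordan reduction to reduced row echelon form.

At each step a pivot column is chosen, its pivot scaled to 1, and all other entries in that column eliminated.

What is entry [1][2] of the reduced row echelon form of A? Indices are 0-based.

pivot(0,0)=1: scale R0 → (1, 0, -1)
  clear (1,0): R1 −= (-3)R0 → (0, -2, 1)
pivot(1,1)=-2: scale R1 → (0, 1, -1/2)

M[1][2] = -1/2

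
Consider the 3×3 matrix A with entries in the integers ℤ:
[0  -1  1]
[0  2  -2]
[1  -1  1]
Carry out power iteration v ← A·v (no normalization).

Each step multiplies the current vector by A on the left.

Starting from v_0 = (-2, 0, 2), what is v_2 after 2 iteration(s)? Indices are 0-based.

v_0 = (-2, 0, 2).
v_1 = A·v_0 = (2, -4, 0).
v_2 = A·v_1 = (4, -8, 6).

v_2 = (4, -8, 6)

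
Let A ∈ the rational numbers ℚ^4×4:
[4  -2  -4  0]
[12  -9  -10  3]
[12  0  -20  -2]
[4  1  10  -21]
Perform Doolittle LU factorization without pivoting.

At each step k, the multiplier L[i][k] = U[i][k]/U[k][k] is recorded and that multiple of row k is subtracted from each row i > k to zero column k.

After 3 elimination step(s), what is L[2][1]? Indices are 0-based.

[col 0] pivot 4
  R1 -= 3*R0 → (0, -3, 2, 3)  (L[1][0] := 3)
  R2 -= 3*R0 → (0, 6, -8, -2)  (L[2][0] := 3)
  R3 -= 1*R0 → (0, 3, 14, -21)  (L[3][0] := 1)
[col 1] pivot -3
  R2 -= -2*R1 → (0, 0, -4, 4)  (L[2][1] := -2)
  R3 -= -1*R1 → (0, 0, 16, -18)  (L[3][1] := -1)
[col 2] pivot -4
  R3 -= -4*R2 → (0, 0, 0, -2)  (L[3][2] := -4)

L[2][1] = -2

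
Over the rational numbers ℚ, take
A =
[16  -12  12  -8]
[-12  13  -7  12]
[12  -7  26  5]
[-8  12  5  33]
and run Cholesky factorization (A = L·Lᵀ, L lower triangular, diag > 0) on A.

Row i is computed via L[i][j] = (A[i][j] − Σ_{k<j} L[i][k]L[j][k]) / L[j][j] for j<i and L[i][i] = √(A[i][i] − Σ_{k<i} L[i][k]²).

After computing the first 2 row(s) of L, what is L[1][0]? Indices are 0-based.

L[1][0] = -3

Step 1: L[0][0] = √(16) = 4.
  L[1][0] = (-12) / L[0][0] = -3.
Step 2: L[1][1] = √(4) = 2.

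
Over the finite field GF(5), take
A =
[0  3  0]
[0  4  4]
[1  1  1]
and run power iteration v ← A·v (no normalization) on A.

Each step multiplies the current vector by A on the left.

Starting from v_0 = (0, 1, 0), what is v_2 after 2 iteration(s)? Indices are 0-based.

v_2 = (2, 0, 3)

v_0 = (0, 1, 0).
v_1 = A·v_0 = (3, 4, 1).
v_2 = A·v_1 = (2, 0, 3).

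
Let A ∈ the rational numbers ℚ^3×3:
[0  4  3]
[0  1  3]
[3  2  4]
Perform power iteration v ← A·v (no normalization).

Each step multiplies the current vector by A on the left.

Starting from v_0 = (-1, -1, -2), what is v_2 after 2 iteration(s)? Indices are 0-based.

v_0 = (-1, -1, -2).
v_1 = A·v_0 = (-10, -7, -13).
v_2 = A·v_1 = (-67, -46, -96).

v_2 = (-67, -46, -96)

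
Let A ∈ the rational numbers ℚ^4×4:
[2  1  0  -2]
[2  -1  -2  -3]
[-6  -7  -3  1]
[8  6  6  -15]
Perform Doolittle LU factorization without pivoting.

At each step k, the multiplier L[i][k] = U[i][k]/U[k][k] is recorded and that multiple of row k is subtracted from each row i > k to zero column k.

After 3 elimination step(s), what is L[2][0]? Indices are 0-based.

k=0: U[0][0]=2
  eliminate (1,0): mult=1, new row 1: (0, -2, -2, -1); set L[1][0]=1
  eliminate (2,0): mult=-3, new row 2: (0, -4, -3, -5); set L[2][0]=-3
  eliminate (3,0): mult=4, new row 3: (0, 2, 6, -7); set L[3][0]=4
k=1: U[1][1]=-2
  eliminate (2,1): mult=2, new row 2: (0, 0, 1, -3); set L[2][1]=2
  eliminate (3,1): mult=-1, new row 3: (0, 0, 4, -8); set L[3][1]=-1
k=2: U[2][2]=1
  eliminate (3,2): mult=4, new row 3: (0, 0, 0, 4); set L[3][2]=4

L[2][0] = -3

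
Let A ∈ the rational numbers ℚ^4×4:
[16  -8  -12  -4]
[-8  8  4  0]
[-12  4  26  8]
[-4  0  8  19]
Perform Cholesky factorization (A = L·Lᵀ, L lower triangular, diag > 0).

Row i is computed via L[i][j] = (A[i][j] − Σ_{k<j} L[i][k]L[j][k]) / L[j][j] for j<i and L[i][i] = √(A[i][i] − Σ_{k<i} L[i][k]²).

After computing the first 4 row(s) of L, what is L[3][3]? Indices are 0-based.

L[3][3] = 4

Step 1: L[0][0] = √(16) = 4.
  L[1][0] = (-8) / L[0][0] = -2.
Step 2: L[1][1] = √(4) = 2.
  L[2][0] = (-12) / L[0][0] = -3.
  L[2][1] = (-2) / L[1][1] = -1.
Step 3: L[2][2] = √(16) = 4.
  L[3][0] = (-4) / L[0][0] = -1.
  L[3][1] = (-2) / L[1][1] = -1.
  L[3][2] = (4) / L[2][2] = 1.
Step 4: L[3][3] = √(16) = 4.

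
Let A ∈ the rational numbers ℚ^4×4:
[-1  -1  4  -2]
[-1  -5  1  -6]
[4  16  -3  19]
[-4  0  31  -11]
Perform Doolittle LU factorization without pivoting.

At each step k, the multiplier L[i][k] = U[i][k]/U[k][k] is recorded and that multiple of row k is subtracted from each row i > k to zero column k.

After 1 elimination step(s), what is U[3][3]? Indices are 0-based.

U[3][3] = -3

k=0: U[0][0]=-1
  eliminate (1,0): mult=1, new row 1: (0, -4, -3, -4); set L[1][0]=1
  eliminate (2,0): mult=-4, new row 2: (0, 12, 13, 11); set L[2][0]=-4
  eliminate (3,0): mult=4, new row 3: (0, 4, 15, -3); set L[3][0]=4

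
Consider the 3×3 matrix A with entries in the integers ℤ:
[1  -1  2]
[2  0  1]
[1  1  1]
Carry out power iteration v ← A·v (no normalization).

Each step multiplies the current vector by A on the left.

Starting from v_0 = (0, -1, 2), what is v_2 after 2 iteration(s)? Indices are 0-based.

v_2 = (5, 11, 8)

v_0 = (0, -1, 2).
v_1 = A·v_0 = (5, 2, 1).
v_2 = A·v_1 = (5, 11, 8).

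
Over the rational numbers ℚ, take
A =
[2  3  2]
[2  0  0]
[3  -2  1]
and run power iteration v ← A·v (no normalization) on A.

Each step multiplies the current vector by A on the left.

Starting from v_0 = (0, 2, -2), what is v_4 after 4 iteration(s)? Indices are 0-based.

v_0 = (0, 2, -2).
v_1 = A·v_0 = (2, 0, -6).
v_2 = A·v_1 = (-8, 4, 0).
v_3 = A·v_2 = (-4, -16, -32).
v_4 = A·v_3 = (-120, -8, -12).

v_4 = (-120, -8, -12)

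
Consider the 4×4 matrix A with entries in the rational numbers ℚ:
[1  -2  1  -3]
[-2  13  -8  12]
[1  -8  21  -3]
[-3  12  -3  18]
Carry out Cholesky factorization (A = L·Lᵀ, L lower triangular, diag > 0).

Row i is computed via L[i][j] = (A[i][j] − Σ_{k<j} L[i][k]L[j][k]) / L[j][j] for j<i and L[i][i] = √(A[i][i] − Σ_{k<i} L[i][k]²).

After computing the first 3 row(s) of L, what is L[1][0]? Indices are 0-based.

Step 1: L[0][0] = √(1) = 1.
  L[1][0] = (-2) / L[0][0] = -2.
Step 2: L[1][1] = √(9) = 3.
  L[2][0] = (1) / L[0][0] = 1.
  L[2][1] = (-6) / L[1][1] = -2.
Step 3: L[2][2] = √(16) = 4.

L[1][0] = -2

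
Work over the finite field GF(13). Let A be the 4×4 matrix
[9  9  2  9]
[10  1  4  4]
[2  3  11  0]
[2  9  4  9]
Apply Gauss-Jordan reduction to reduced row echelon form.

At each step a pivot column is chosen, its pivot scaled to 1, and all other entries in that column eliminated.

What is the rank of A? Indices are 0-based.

step 1: normalize row 0 (÷9) = (1, 1, 6, 1)
  row 1: subtract 10×row0 = (0, 4, 9, 7)
  row 2: subtract 2×row0 = (0, 1, 12, 11)
  row 3: subtract 2×row0 = (0, 7, 5, 7)
step 2: normalize row 1 (÷4) = (0, 1, 12, 5)
  row 0: subtract 1×row1 = (1, 0, 7, 9)
  row 2: subtract 1×row1 = (0, 0, 0, 6)
  row 3: subtract 7×row1 = (0, 0, 12, 11)
step 3: exchange rows 2,3
step 3: normalize row 2 (÷12) = (0, 0, 1, 2)
  row 0: subtract 7×row2 = (1, 0, 0, 8)
  row 1: subtract 12×row2 = (0, 1, 0, 7)
step 4: normalize row 3 (÷6) = (0, 0, 0, 1)
  row 0: subtract 8×row3 = (1, 0, 0, 0)
  row 1: subtract 7×row3 = (0, 1, 0, 0)
  row 2: subtract 2×row3 = (0, 0, 1, 0)

rank = 4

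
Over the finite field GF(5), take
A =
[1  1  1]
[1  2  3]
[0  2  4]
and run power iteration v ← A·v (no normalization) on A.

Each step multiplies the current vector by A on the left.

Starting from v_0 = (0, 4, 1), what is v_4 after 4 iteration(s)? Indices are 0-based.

v_0 = (0, 4, 1).
v_1 = A·v_0 = (0, 1, 2).
v_2 = A·v_1 = (3, 3, 0).
v_3 = A·v_2 = (1, 4, 1).
v_4 = A·v_3 = (1, 2, 2).

v_4 = (1, 2, 2)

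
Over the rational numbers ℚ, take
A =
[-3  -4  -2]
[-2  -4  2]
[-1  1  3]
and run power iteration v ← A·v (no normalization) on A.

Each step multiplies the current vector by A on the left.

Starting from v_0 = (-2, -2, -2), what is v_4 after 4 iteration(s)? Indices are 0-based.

v_0 = (-2, -2, -2).
v_1 = A·v_0 = (18, 8, -6).
v_2 = A·v_1 = (-74, -80, -28).
v_3 = A·v_2 = (598, 412, -90).
v_4 = A·v_3 = (-3262, -3024, -456).

v_4 = (-3262, -3024, -456)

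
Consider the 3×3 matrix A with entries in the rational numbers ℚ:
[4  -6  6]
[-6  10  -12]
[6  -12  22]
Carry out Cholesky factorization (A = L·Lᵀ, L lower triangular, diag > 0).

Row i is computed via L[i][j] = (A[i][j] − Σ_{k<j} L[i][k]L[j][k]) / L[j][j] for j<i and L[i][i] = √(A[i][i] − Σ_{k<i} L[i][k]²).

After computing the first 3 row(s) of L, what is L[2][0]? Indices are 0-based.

Step 1: L[0][0] = √(4) = 2.
  L[1][0] = (-6) / L[0][0] = -3.
Step 2: L[1][1] = √(1) = 1.
  L[2][0] = (6) / L[0][0] = 3.
  L[2][1] = (-3) / L[1][1] = -3.
Step 3: L[2][2] = √(4) = 2.

L[2][0] = 3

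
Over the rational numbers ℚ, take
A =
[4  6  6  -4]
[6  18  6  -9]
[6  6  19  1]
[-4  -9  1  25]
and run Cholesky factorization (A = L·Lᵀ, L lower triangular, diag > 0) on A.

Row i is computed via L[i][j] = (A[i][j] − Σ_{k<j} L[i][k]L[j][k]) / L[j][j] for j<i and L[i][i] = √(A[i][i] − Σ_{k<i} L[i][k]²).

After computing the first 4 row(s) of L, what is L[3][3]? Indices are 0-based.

Step 1: L[0][0] = √(4) = 2.
  L[1][0] = (6) / L[0][0] = 3.
Step 2: L[1][1] = √(9) = 3.
  L[2][0] = (6) / L[0][0] = 3.
  L[2][1] = (-3) / L[1][1] = -1.
Step 3: L[2][2] = √(9) = 3.
  L[3][0] = (-4) / L[0][0] = -2.
  L[3][1] = (-3) / L[1][1] = -1.
  L[3][2] = (6) / L[2][2] = 2.
Step 4: L[3][3] = √(16) = 4.

L[3][3] = 4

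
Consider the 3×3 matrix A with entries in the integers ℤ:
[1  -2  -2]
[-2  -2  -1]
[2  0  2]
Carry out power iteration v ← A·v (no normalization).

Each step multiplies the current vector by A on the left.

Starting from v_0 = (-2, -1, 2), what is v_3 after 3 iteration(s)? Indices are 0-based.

v_3 = (4, 32, -40)

v_0 = (-2, -1, 2).
v_1 = A·v_0 = (-4, 4, 0).
v_2 = A·v_1 = (-12, 0, -8).
v_3 = A·v_2 = (4, 32, -40).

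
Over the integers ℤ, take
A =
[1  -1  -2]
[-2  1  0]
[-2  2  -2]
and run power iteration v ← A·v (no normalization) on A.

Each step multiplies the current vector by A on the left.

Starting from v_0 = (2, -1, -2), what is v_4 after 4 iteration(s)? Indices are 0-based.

v_4 = (186, -201, -192)

v_0 = (2, -1, -2).
v_1 = A·v_0 = (7, -5, -2).
v_2 = A·v_1 = (16, -19, -20).
v_3 = A·v_2 = (75, -51, -30).
v_4 = A·v_3 = (186, -201, -192).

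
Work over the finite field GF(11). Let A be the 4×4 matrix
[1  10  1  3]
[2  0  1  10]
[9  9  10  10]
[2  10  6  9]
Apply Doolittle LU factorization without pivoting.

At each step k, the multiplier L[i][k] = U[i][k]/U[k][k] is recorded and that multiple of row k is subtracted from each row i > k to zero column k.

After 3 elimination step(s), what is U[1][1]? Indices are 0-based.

[col 0] pivot 1
  R1 -= 2*R0 → (0, 2, 10, 4)  (L[1][0] := 2)
  R2 -= 9*R0 → (0, 7, 1, 5)  (L[2][0] := 9)
  R3 -= 2*R0 → (0, 1, 4, 3)  (L[3][0] := 2)
[col 1] pivot 2
  R2 -= 9*R1 → (0, 0, 10, 2)  (L[2][1] := 9)
  R3 -= 6*R1 → (0, 0, 10, 1)  (L[3][1] := 6)
[col 2] pivot 10
  R3 -= 1*R2 → (0, 0, 0, 10)  (L[3][2] := 1)

U[1][1] = 2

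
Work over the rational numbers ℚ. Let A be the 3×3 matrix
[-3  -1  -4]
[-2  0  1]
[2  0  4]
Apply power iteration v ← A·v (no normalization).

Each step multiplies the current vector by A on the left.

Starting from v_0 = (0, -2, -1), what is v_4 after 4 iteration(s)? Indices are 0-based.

v_4 = (-31, -88, -2)

v_0 = (0, -2, -1).
v_1 = A·v_0 = (6, -1, -4).
v_2 = A·v_1 = (-1, -16, -4).
v_3 = A·v_2 = (35, -2, -18).
v_4 = A·v_3 = (-31, -88, -2).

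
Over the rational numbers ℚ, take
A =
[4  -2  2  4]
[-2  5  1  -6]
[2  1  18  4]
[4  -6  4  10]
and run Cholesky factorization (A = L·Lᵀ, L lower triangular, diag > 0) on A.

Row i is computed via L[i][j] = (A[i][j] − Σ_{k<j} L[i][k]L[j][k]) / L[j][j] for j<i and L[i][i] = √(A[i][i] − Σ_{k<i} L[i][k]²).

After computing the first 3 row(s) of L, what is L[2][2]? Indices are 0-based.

Step 1: L[0][0] = √(4) = 2.
  L[1][0] = (-2) / L[0][0] = -1.
Step 2: L[1][1] = √(4) = 2.
  L[2][0] = (2) / L[0][0] = 1.
  L[2][1] = (2) / L[1][1] = 1.
Step 3: L[2][2] = √(16) = 4.

L[2][2] = 4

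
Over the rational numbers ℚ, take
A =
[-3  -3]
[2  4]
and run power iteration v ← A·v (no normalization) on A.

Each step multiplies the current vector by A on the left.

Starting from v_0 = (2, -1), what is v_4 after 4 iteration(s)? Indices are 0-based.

v_4 = (45, -42)

v_0 = (2, -1).
v_1 = A·v_0 = (-3, 0).
v_2 = A·v_1 = (9, -6).
v_3 = A·v_2 = (-9, -6).
v_4 = A·v_3 = (45, -42).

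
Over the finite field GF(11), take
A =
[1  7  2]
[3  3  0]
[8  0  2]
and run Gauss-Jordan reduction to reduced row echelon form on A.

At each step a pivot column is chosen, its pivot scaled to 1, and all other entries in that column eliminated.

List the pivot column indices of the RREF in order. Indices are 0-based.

pivot columns: 0, 1, 2

pivot(0,0)=1: scale R0 → (1, 7, 2)
  clear (1,0): R1 −= (3)R0 → (0, 4, 5)
  clear (2,0): R2 −= (8)R0 → (0, 10, 8)
pivot(1,1)=4: scale R1 → (0, 1, 4)
  clear (0,1): R0 −= (7)R1 → (1, 0, 7)
  clear (2,1): R2 −= (10)R1 → (0, 0, 1)
pivot(2,2)=1: scale R2 → (0, 0, 1)
  clear (0,2): R0 −= (7)R2 → (1, 0, 0)
  clear (1,2): R1 −= (4)R2 → (0, 1, 0)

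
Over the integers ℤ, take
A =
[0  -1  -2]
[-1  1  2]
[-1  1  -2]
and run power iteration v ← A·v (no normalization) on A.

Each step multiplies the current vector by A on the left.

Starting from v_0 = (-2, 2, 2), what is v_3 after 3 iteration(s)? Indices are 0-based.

v_3 = (-42, 50, -6)

v_0 = (-2, 2, 2).
v_1 = A·v_0 = (-6, 8, 0).
v_2 = A·v_1 = (-8, 14, 14).
v_3 = A·v_2 = (-42, 50, -6).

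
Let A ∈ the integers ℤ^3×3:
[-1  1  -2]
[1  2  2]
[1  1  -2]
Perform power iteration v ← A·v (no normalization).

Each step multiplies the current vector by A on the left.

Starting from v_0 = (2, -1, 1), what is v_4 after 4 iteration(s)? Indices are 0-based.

v_0 = (2, -1, 1).
v_1 = A·v_0 = (-5, 2, -1).
v_2 = A·v_1 = (9, -3, -1).
v_3 = A·v_2 = (-10, 1, 8).
v_4 = A·v_3 = (-5, 8, -25).

v_4 = (-5, 8, -25)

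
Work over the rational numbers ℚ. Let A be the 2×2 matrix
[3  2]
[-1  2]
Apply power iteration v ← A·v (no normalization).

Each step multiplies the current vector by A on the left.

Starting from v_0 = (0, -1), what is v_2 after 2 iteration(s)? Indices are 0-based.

v_0 = (0, -1).
v_1 = A·v_0 = (-2, -2).
v_2 = A·v_1 = (-10, -2).

v_2 = (-10, -2)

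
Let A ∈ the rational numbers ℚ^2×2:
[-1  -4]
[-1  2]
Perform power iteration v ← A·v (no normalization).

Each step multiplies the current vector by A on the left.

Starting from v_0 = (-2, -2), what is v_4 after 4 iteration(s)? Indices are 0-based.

v_0 = (-2, -2).
v_1 = A·v_0 = (10, -2).
v_2 = A·v_1 = (-2, -14).
v_3 = A·v_2 = (58, -26).
v_4 = A·v_3 = (46, -110).

v_4 = (46, -110)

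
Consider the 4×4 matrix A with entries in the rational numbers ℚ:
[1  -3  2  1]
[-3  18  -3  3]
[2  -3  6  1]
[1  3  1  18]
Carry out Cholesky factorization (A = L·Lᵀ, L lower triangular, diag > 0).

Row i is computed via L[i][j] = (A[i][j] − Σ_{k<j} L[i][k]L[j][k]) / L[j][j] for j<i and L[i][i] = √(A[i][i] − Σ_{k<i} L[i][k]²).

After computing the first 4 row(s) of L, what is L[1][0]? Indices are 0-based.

Step 1: L[0][0] = √(1) = 1.
  L[1][0] = (-3) / L[0][0] = -3.
Step 2: L[1][1] = √(9) = 3.
  L[2][0] = (2) / L[0][0] = 2.
  L[2][1] = (3) / L[1][1] = 1.
Step 3: L[2][2] = √(1) = 1.
  L[3][0] = (1) / L[0][0] = 1.
  L[3][1] = (6) / L[1][1] = 2.
  L[3][2] = (-3) / L[2][2] = -3.
Step 4: L[3][3] = √(4) = 2.

L[1][0] = -3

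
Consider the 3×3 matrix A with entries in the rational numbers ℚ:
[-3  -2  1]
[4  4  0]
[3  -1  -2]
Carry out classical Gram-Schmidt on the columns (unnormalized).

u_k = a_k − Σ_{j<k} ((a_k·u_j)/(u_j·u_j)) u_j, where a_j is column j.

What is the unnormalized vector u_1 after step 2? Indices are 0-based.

u_1 = (-11/34, 30/17, -91/34)

Step 1: u_0 = a_0 = (-3, 4, 3).
Step 2: u_1 = a_1 − (19/34)·u_0 = (-11/34, 30/17, -91/34).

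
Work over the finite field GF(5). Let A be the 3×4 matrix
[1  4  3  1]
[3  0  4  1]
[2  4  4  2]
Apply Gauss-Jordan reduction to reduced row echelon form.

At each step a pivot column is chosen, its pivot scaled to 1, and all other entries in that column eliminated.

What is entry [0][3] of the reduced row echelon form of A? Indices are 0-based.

M[0][3] = 3

[1] R0 /= 1  ⇒  (1, 4, 3, 1)
     R1 -= 3·R0  ⇒  (0, 3, 0, 3)
     R2 -= 2·R0  ⇒  (0, 1, 3, 0)
[2] R1 /= 3  ⇒  (0, 1, 0, 1)
     R0 -= 4·R1  ⇒  (1, 0, 3, 2)
     R2 -= 1·R1  ⇒  (0, 0, 3, 4)
[3] R2 /= 3  ⇒  (0, 0, 1, 3)
     R0 -= 3·R2  ⇒  (1, 0, 0, 3)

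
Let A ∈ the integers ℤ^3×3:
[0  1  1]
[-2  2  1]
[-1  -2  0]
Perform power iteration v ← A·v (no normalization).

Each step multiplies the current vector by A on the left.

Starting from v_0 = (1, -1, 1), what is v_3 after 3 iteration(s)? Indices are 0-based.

v_0 = (1, -1, 1).
v_1 = A·v_0 = (0, -3, 1).
v_2 = A·v_1 = (-2, -5, 6).
v_3 = A·v_2 = (1, 0, 12).

v_3 = (1, 0, 12)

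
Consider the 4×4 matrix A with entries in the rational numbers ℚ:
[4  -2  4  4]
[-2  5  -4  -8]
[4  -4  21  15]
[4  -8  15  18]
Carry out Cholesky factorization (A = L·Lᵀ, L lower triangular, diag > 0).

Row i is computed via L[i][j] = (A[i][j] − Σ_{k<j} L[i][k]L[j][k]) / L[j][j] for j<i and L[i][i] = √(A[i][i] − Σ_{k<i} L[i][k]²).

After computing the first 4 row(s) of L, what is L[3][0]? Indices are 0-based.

L[3][0] = 2

Step 1: L[0][0] = √(4) = 2.
  L[1][0] = (-2) / L[0][0] = -1.
Step 2: L[1][1] = √(4) = 2.
  L[2][0] = (4) / L[0][0] = 2.
  L[2][1] = (-2) / L[1][1] = -1.
Step 3: L[2][2] = √(16) = 4.
  L[3][0] = (4) / L[0][0] = 2.
  L[3][1] = (-6) / L[1][1] = -3.
  L[3][2] = (8) / L[2][2] = 2.
Step 4: L[3][3] = √(1) = 1.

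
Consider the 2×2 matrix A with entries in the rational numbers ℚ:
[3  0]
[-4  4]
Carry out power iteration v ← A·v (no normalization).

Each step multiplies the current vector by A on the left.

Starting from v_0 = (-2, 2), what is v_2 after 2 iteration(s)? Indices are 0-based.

v_2 = (-18, 88)

v_0 = (-2, 2).
v_1 = A·v_0 = (-6, 16).
v_2 = A·v_1 = (-18, 88).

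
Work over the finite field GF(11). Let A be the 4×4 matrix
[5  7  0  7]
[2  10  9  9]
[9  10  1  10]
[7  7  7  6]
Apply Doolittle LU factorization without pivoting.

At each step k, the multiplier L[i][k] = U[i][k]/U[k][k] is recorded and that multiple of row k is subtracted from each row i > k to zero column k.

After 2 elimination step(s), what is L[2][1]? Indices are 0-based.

L[2][1] = 3

Step 1: pivot at (0,0) is 5.
  row1 ← row1 − (7)·row0  ⇒  L[1][0]=7, U row1=(0, 5, 9, 4)
  row2 ← row2 − (4)·row0  ⇒  L[2][0]=4, U row2=(0, 4, 1, 4)
  row3 ← row3 − (8)·row0  ⇒  L[3][0]=8, U row3=(0, 6, 7, 5)
Step 2: pivot at (1,1) is 5.
  row2 ← row2 − (3)·row1  ⇒  L[2][1]=3, U row2=(0, 0, 7, 3)
  row3 ← row3 − (10)·row1  ⇒  L[3][1]=10, U row3=(0, 0, 5, 9)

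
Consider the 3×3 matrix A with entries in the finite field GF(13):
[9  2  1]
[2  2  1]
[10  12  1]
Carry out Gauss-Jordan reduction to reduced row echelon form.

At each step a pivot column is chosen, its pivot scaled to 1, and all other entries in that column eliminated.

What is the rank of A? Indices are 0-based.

rank = 3

[1] R0 /= 9  ⇒  (1, 6, 3)
     R1 -= 2·R0  ⇒  (0, 3, 8)
     R2 -= 10·R0  ⇒  (0, 4, 10)
[2] R1 /= 3  ⇒  (0, 1, 7)
     R0 -= 6·R1  ⇒  (1, 0, 0)
     R2 -= 4·R1  ⇒  (0, 0, 8)
[3] R2 /= 8  ⇒  (0, 0, 1)
     R1 -= 7·R2  ⇒  (0, 1, 0)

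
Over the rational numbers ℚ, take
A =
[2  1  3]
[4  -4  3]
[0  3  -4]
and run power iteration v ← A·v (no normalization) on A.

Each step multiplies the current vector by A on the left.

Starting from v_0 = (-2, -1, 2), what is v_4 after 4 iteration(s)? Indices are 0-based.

v_4 = (-641, -1441, 1790)

v_0 = (-2, -1, 2).
v_1 = A·v_0 = (1, 2, -11).
v_2 = A·v_1 = (-29, -37, 50).
v_3 = A·v_2 = (55, 182, -311).
v_4 = A·v_3 = (-641, -1441, 1790).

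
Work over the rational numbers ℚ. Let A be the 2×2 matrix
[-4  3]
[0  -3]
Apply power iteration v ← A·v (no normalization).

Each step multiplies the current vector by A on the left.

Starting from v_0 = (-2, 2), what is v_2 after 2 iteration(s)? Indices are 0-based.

v_2 = (-74, 18)

v_0 = (-2, 2).
v_1 = A·v_0 = (14, -6).
v_2 = A·v_1 = (-74, 18).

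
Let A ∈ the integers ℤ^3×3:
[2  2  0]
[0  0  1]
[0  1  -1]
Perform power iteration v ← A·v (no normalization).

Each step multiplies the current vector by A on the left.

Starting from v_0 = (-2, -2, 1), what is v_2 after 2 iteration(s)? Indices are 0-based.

v_2 = (-14, -3, 4)

v_0 = (-2, -2, 1).
v_1 = A·v_0 = (-8, 1, -3).
v_2 = A·v_1 = (-14, -3, 4).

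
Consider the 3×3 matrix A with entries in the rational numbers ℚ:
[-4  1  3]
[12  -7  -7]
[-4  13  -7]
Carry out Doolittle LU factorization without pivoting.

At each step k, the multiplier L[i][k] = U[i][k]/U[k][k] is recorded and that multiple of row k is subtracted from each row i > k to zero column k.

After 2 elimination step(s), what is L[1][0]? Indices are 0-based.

[col 0] pivot -4
  R1 -= -3*R0 → (0, -4, 2)  (L[1][0] := -3)
  R2 -= 1*R0 → (0, 12, -10)  (L[2][0] := 1)
[col 1] pivot -4
  R2 -= -3*R1 → (0, 0, -4)  (L[2][1] := -3)

L[1][0] = -3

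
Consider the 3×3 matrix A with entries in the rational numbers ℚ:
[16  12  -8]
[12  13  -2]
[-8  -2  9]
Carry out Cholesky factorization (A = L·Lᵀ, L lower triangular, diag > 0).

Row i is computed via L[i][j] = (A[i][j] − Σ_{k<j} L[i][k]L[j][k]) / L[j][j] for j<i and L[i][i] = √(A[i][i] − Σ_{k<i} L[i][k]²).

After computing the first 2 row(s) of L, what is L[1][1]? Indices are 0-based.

L[1][1] = 2

Step 1: L[0][0] = √(16) = 4.
  L[1][0] = (12) / L[0][0] = 3.
Step 2: L[1][1] = √(4) = 2.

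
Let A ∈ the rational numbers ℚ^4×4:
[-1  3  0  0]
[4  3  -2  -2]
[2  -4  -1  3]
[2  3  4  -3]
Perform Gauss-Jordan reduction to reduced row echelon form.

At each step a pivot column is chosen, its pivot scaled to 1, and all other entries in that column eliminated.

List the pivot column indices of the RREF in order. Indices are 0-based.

[1] R0 /= -1  ⇒  (1, -3, 0, 0)
     R1 -= 4·R0  ⇒  (0, 15, -2, -2)
     R2 -= 2·R0  ⇒  (0, 2, -1, 3)
     R3 -= 2·R0  ⇒  (0, 9, 4, -3)
[2] R1 /= 15  ⇒  (0, 1, -2/15, -2/15)
     R0 -= -3·R1  ⇒  (1, 0, -2/5, -2/5)
     R2 -= 2·R1  ⇒  (0, 0, -11/15, 49/15)
     R3 -= 9·R1  ⇒  (0, 0, 26/5, -9/5)
[3] R2 /= -11/15  ⇒  (0, 0, 1, -49/11)
     R0 -= -2/5·R2  ⇒  (1, 0, 0, -24/11)
     R1 -= -2/15·R2  ⇒  (0, 1, 0, -8/11)
     R3 -= 26/5·R2  ⇒  (0, 0, 0, 235/11)
[4] R3 /= 235/11  ⇒  (0, 0, 0, 1)
     R0 -= -24/11·R3  ⇒  (1, 0, 0, 0)
     R1 -= -8/11·R3  ⇒  (0, 1, 0, 0)
     R2 -= -49/11·R3  ⇒  (0, 0, 1, 0)

pivot columns: 0, 1, 2, 3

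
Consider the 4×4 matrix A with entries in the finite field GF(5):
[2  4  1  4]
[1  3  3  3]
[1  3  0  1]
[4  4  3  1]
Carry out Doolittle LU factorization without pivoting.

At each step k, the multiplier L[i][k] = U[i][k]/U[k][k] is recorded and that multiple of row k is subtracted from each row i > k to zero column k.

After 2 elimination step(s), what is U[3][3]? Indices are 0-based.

[col 0] pivot 2
  R1 -= 3*R0 → (0, 1, 0, 1)  (L[1][0] := 3)
  R2 -= 3*R0 → (0, 1, 2, 4)  (L[2][0] := 3)
  R3 -= 2*R0 → (0, 1, 1, 3)  (L[3][0] := 2)
[col 1] pivot 1
  R2 -= 1*R1 → (0, 0, 2, 3)  (L[2][1] := 1)
  R3 -= 1*R1 → (0, 0, 1, 2)  (L[3][1] := 1)

U[3][3] = 2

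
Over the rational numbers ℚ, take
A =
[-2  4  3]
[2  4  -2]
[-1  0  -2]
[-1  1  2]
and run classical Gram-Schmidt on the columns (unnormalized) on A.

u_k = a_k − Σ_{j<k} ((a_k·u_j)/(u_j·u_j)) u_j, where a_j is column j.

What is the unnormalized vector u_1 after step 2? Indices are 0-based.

u_1 = (19/5, 21/5, -1/10, 9/10)

Step 1: u_0 = a_0 = (-2, 2, -1, -1).
Step 2: u_1 = a_1 − (-1/10)·u_0 = (19/5, 21/5, -1/10, 9/10).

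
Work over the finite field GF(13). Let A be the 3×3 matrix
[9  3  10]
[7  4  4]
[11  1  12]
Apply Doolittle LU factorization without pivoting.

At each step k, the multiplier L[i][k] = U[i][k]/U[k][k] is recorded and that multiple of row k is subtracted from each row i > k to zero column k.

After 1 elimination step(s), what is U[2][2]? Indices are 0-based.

U[2][2] = 7

k=0: U[0][0]=9
  eliminate (1,0): mult=8, new row 1: (0, 6, 2); set L[1][0]=8
  eliminate (2,0): mult=7, new row 2: (0, 6, 7); set L[2][0]=7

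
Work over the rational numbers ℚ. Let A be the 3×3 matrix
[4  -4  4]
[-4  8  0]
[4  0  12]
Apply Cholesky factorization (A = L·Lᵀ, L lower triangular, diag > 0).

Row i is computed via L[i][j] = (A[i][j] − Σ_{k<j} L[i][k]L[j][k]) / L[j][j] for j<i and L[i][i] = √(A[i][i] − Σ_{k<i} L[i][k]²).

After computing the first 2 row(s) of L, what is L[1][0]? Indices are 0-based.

L[1][0] = -2

Step 1: L[0][0] = √(4) = 2.
  L[1][0] = (-4) / L[0][0] = -2.
Step 2: L[1][1] = √(4) = 2.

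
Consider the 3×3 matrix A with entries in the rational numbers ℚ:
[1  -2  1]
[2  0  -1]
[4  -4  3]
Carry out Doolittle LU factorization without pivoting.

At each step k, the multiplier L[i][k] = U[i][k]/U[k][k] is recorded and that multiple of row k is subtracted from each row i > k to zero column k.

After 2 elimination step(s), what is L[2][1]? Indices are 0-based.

L[2][1] = 1

[col 0] pivot 1
  R1 -= 2*R0 → (0, 4, -3)  (L[1][0] := 2)
  R2 -= 4*R0 → (0, 4, -1)  (L[2][0] := 4)
[col 1] pivot 4
  R2 -= 1*R1 → (0, 0, 2)  (L[2][1] := 1)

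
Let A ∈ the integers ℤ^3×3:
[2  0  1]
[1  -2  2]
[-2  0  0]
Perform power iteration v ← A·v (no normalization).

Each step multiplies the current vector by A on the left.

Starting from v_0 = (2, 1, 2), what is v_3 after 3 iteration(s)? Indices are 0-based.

v_3 = (4, 4, -16)

v_0 = (2, 1, 2).
v_1 = A·v_0 = (6, 4, -4).
v_2 = A·v_1 = (8, -10, -12).
v_3 = A·v_2 = (4, 4, -16).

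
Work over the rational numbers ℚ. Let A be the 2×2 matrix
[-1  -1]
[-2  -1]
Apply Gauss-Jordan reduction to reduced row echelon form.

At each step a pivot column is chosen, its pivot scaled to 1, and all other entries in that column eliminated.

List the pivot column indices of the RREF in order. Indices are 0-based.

pivot columns: 0, 1

step 1: normalize row 0 (÷-1) = (1, 1)
  row 1: subtract -2×row0 = (0, 1)
step 2: normalize row 1 (÷1) = (0, 1)
  row 0: subtract 1×row1 = (1, 0)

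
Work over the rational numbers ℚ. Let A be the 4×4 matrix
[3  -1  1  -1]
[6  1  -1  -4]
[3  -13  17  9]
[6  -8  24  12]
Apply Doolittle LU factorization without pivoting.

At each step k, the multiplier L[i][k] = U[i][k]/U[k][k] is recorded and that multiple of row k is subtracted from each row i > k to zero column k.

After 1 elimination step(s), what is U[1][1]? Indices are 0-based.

U[1][1] = 3

k=0: U[0][0]=3
  eliminate (1,0): mult=2, new row 1: (0, 3, -3, -2); set L[1][0]=2
  eliminate (2,0): mult=1, new row 2: (0, -12, 16, 10); set L[2][0]=1
  eliminate (3,0): mult=2, new row 3: (0, -6, 22, 14); set L[3][0]=2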